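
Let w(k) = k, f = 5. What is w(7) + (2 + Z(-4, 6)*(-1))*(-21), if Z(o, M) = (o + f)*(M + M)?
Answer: 217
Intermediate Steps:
Z(o, M) = 2*M*(5 + o) (Z(o, M) = (o + 5)*(M + M) = (5 + o)*(2*M) = 2*M*(5 + o))
w(7) + (2 + Z(-4, 6)*(-1))*(-21) = 7 + (2 + (2*6*(5 - 4))*(-1))*(-21) = 7 + (2 + (2*6*1)*(-1))*(-21) = 7 + (2 + 12*(-1))*(-21) = 7 + (2 - 12)*(-21) = 7 - 10*(-21) = 7 + 210 = 217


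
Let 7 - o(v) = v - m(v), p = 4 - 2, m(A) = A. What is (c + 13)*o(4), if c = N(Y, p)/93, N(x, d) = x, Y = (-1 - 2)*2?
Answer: 2807/31 ≈ 90.548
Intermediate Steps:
p = 2
Y = -6 (Y = -3*2 = -6)
o(v) = 7 (o(v) = 7 - (v - v) = 7 - 1*0 = 7 + 0 = 7)
c = -2/31 (c = -6/93 = -6*1/93 = -2/31 ≈ -0.064516)
(c + 13)*o(4) = (-2/31 + 13)*7 = (401/31)*7 = 2807/31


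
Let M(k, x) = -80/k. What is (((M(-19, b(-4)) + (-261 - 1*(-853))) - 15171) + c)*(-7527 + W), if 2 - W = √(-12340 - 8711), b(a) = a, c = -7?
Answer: 2084831350/19 + 831162*I*√2339/19 ≈ 1.0973e+8 + 2.1157e+6*I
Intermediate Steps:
W = 2 - 3*I*√2339 (W = 2 - √(-12340 - 8711) = 2 - √(-21051) = 2 - 3*I*√2339 ≈ 2.0 - 145.09*I)
(((M(-19, b(-4)) + (-261 - 1*(-853))) - 15171) + c)*(-7527 + W) = (((-80/(-19) + (-261 - 1*(-853))) - 15171) - 7)*(-7527 + (2 - 3*I*√2339)) = (((-80*(-1/19) + (-261 + 853)) - 15171) - 7)*(-7525 - 3*I*√2339) = (((80/19 + 592) - 15171) - 7)*(-7525 - 3*I*√2339) = ((11328/19 - 15171) - 7)*(-7525 - 3*I*√2339) = (-276921/19 - 7)*(-7525 - 3*I*√2339) = -277054*(-7525 - 3*I*√2339)/19 = 2084831350/19 + 831162*I*√2339/19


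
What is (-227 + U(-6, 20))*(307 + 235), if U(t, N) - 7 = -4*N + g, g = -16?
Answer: -171272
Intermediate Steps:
U(t, N) = -9 - 4*N (U(t, N) = 7 + (-4*N - 16) = 7 + (-16 - 4*N) = -9 - 4*N)
(-227 + U(-6, 20))*(307 + 235) = (-227 + (-9 - 4*20))*(307 + 235) = (-227 + (-9 - 80))*542 = (-227 - 89)*542 = -316*542 = -171272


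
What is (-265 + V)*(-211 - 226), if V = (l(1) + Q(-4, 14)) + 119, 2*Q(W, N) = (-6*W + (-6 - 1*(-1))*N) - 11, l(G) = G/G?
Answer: 151639/2 ≈ 75820.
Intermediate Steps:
l(G) = 1
Q(W, N) = -11/2 - 3*W - 5*N/2 (Q(W, N) = ((-6*W + (-6 - 1*(-1))*N) - 11)/2 = ((-6*W + (-6 + 1)*N) - 11)/2 = ((-6*W - 5*N) - 11)/2 = (-11 - 6*W - 5*N)/2 = -11/2 - 3*W - 5*N/2)
V = 183/2 (V = (1 + (-11/2 - 3*(-4) - 5/2*14)) + 119 = (1 + (-11/2 + 12 - 35)) + 119 = (1 - 57/2) + 119 = -55/2 + 119 = 183/2 ≈ 91.500)
(-265 + V)*(-211 - 226) = (-265 + 183/2)*(-211 - 226) = -347/2*(-437) = 151639/2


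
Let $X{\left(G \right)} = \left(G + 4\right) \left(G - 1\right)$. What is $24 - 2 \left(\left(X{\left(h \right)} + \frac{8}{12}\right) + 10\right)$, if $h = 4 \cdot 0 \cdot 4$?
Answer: $\frac{32}{3} \approx 10.667$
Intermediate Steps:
$h = 0$ ($h = 0 \cdot 4 = 0$)
$X{\left(G \right)} = \left(-1 + G\right) \left(4 + G\right)$ ($X{\left(G \right)} = \left(4 + G\right) \left(-1 + G\right) = \left(-1 + G\right) \left(4 + G\right)$)
$24 - 2 \left(\left(X{\left(h \right)} + \frac{8}{12}\right) + 10\right) = 24 - 2 \left(\left(\left(-4 + 0^{2} + 3 \cdot 0\right) + \frac{8}{12}\right) + 10\right) = 24 - 2 \left(\left(\left(-4 + 0 + 0\right) + 8 \cdot \frac{1}{12}\right) + 10\right) = 24 - 2 \left(\left(-4 + \frac{2}{3}\right) + 10\right) = 24 - 2 \left(- \frac{10}{3} + 10\right) = 24 - \frac{40}{3} = \frac{32}{3}$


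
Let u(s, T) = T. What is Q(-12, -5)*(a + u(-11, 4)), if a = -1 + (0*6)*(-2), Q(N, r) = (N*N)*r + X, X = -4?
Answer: -2172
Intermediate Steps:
Q(N, r) = -4 + r*N² (Q(N, r) = (N*N)*r - 4 = N²*r - 4 = r*N² - 4 = -4 + r*N²)
a = -1 (a = -1 + 0*(-2) = -1 + 0 = -1)
Q(-12, -5)*(a + u(-11, 4)) = (-4 - 5*(-12)²)*(-1 + 4) = (-4 - 5*144)*3 = (-4 - 720)*3 = -724*3 = -2172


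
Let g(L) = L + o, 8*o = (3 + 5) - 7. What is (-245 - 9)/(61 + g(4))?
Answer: -2032/521 ≈ -3.9002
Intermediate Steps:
o = ⅛ (o = ((3 + 5) - 7)/8 = (8 - 7)/8 = (⅛)*1 = ⅛ ≈ 0.12500)
g(L) = ⅛ + L (g(L) = L + ⅛ = ⅛ + L)
(-245 - 9)/(61 + g(4)) = (-245 - 9)/(61 + (⅛ + 4)) = -254/(61 + 33/8) = -254/521/8 = -254*8/521 = -2032/521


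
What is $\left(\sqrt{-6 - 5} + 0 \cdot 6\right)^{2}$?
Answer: $-11$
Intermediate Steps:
$\left(\sqrt{-6 - 5} + 0 \cdot 6\right)^{2} = \left(\sqrt{-11} + 0\right)^{2} = \left(i \sqrt{11} + 0\right)^{2} = \left(i \sqrt{11}\right)^{2} = -11$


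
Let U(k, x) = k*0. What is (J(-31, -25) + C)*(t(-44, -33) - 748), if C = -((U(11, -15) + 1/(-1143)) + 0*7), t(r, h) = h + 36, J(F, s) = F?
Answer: 26396840/1143 ≈ 23094.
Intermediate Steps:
U(k, x) = 0
t(r, h) = 36 + h
C = 1/1143 (C = -((0 + 1/(-1143)) + 0*7) = -((0 - 1/1143) + 0) = -(-1/1143 + 0) = -1*(-1/1143) = 1/1143 ≈ 0.00087489)
(J(-31, -25) + C)*(t(-44, -33) - 748) = (-31 + 1/1143)*((36 - 33) - 748) = -35432*(3 - 748)/1143 = -35432/1143*(-745) = 26396840/1143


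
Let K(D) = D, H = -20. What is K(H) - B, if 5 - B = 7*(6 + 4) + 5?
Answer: 50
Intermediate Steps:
B = -70 (B = 5 - (7*(6 + 4) + 5) = 5 - (7*10 + 5) = 5 - (70 + 5) = 5 - 1*75 = 5 - 75 = -70)
K(H) - B = -20 - 1*(-70) = -20 + 70 = 50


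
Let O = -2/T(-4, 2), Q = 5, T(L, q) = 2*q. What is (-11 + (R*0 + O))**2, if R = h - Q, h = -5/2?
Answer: 529/4 ≈ 132.25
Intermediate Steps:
h = -5/2 (h = -5*1/2 = -5/2 ≈ -2.5000)
R = -15/2 (R = -5/2 - 1*5 = -5/2 - 5 = -15/2 ≈ -7.5000)
O = -1/2 (O = -2/(2*2) = -2/4 = -2*1/4 = -1/2 ≈ -0.50000)
(-11 + (R*0 + O))**2 = (-11 + (-15/2*0 - 1/2))**2 = (-11 + (0 - 1/2))**2 = (-11 - 1/2)**2 = (-23/2)**2 = 529/4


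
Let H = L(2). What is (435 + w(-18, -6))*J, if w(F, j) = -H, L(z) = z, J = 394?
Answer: 170602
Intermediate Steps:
H = 2
w(F, j) = -2 (w(F, j) = -1*2 = -2)
(435 + w(-18, -6))*J = (435 - 2)*394 = 433*394 = 170602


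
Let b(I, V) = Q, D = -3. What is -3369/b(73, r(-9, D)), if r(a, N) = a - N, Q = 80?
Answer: -3369/80 ≈ -42.112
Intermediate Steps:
b(I, V) = 80
-3369/b(73, r(-9, D)) = -3369/80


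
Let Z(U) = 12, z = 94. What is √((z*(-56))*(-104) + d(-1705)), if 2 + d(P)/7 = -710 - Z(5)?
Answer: 2*√135597 ≈ 736.47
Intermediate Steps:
d(P) = -5068 (d(P) = -14 + 7*(-710 - 1*12) = -14 + 7*(-710 - 12) = -14 + 7*(-722) = -14 - 5054 = -5068)
√((z*(-56))*(-104) + d(-1705)) = √((94*(-56))*(-104) - 5068) = √(-5264*(-104) - 5068) = √(547456 - 5068) = √542388 = 2*√135597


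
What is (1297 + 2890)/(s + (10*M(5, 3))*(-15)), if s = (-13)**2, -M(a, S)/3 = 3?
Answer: 4187/1519 ≈ 2.7564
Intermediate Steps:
M(a, S) = -9 (M(a, S) = -3*3 = -9)
s = 169
(1297 + 2890)/(s + (10*M(5, 3))*(-15)) = (1297 + 2890)/(169 + (10*(-9))*(-15)) = 4187/(169 - 90*(-15)) = 4187/(169 + 1350) = 4187/1519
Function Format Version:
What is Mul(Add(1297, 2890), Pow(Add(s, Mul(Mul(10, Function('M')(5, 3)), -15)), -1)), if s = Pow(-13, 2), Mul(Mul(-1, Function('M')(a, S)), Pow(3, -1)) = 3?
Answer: Rational(4187, 1519) ≈ 2.7564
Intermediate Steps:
Function('M')(a, S) = -9 (Function('M')(a, S) = Mul(-3, 3) = -9)
s = 169
Mul(Add(1297, 2890), Pow(Add(s, Mul(Mul(10, Function('M')(5, 3)), -15)), -1)) = Mul(Add(1297, 2890), Pow(Add(169, Mul(Mul(10, -9), -15)), -1)) = Mul(4187, Pow(Add(169, Mul(-90, -15)), -1)) = Mul(4187, Pow(Add(169, 1350), -1)) = Mul(4187, Pow(1519, -1)) = Mul(4187, Rational(1, 1519)) = Rational(4187, 1519)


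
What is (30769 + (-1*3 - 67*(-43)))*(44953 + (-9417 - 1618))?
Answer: 1141238946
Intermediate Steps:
(30769 + (-1*3 - 67*(-43)))*(44953 + (-9417 - 1618)) = (30769 + (-3 + 2881))*(44953 - 11035) = (30769 + 2878)*33918 = 33647*33918 = 1141238946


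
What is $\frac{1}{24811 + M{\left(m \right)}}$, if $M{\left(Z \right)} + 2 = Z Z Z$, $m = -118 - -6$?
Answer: $- \frac{1}{1380119} \approx -7.2458 \cdot 10^{-7}$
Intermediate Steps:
$m = -112$ ($m = -118 + 6 = -112$)
$M{\left(Z \right)} = -2 + Z^{3}$ ($M{\left(Z \right)} = -2 + Z Z Z = -2 + Z^{2} Z = -2 + Z^{3}$)
$\frac{1}{24811 + M{\left(m \right)}} = \frac{1}{24811 + \left(-2 + \left(-112\right)^{3}\right)} = \frac{1}{24811 - 1404930} = \frac{1}{-1380119} = - \frac{1}{1380119}$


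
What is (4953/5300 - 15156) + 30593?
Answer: 81821053/5300 ≈ 15438.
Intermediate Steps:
(4953/5300 - 15156) + 30593 = -80321847/5300 + 30593 = 81821053/5300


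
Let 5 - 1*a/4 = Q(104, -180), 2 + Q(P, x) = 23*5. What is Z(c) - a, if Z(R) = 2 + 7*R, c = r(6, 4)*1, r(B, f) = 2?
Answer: 448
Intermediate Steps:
c = 2 (c = 2*1 = 2)
Q(P, x) = 113 (Q(P, x) = -2 + 23*5 = -2 + 115 = 113)
a = -432 (a = 20 - 4*113 = 20 - 452 = -432)
Z(c) - a = (2 + 7*2) - 1*(-432) = (2 + 14) + 432 = 16 + 432 = 448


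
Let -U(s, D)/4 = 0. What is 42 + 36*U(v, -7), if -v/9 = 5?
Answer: 42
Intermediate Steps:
v = -45 (v = -9*5 = -45)
U(s, D) = 0 (U(s, D) = -4*0 = 0)
42 + 36*U(v, -7) = 42 + 36*0 = 42 + 0 = 42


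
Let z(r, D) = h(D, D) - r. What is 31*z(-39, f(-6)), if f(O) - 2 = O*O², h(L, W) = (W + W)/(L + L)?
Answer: 1240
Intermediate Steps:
h(L, W) = W/L (h(L, W) = (2*W)/((2*L)) = (2*W)*(1/(2*L)) = W/L)
f(O) = 2 + O³ (f(O) = 2 + O*O² = 2 + O³)
z(r, D) = 1 - r (z(r, D) = D/D - r = 1 - r)
31*z(-39, f(-6)) = 31*(1 - 1*(-39)) = 31*(1 + 39) = 31*40 = 1240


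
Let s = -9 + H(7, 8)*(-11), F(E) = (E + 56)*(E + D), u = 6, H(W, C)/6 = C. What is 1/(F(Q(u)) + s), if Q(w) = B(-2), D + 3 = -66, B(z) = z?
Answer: -1/4371 ≈ -0.00022878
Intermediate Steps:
H(W, C) = 6*C
D = -69 (D = -3 - 66 = -69)
Q(w) = -2
F(E) = (-69 + E)*(56 + E) (F(E) = (E + 56)*(E - 69) = (56 + E)*(-69 + E) = (-69 + E)*(56 + E))
s = -537 (s = -9 + (6*8)*(-11) = -9 + 48*(-11) = -9 - 528 = -537)
1/(F(Q(u)) + s) = 1/((-3864 + (-2)² - 13*(-2)) - 537) = 1/((-3864 + 4 + 26) - 537) = 1/(-3834 - 537) = 1/(-4371) = -1/4371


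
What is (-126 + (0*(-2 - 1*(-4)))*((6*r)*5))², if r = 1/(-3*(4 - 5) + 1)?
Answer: 15876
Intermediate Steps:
r = ¼ (r = 1/(-3*(-1) + 1) = 1/(3 + 1) = 1/4 = ¼ ≈ 0.25000)
(-126 + (0*(-2 - 1*(-4)))*((6*r)*5))² = (-126 + (0*(-2 - 1*(-4)))*((6*(¼))*5))² = (-126 + (0*(-2 + 4))*((3/2)*5))² = (-126 + (0*2)*(15/2))² = (-126 + 0*(15/2))² = (-126 + 0)² = (-126)² = 15876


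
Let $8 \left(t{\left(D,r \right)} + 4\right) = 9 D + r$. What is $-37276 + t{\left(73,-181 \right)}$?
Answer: $- \frac{74441}{2} \approx -37221.0$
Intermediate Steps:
$t{\left(D,r \right)} = -4 + \frac{r}{8} + \frac{9 D}{8}$ ($t{\left(D,r \right)} = -4 + \frac{9 D + r}{8} = -4 + \frac{r + 9 D}{8} = -4 + \left(\frac{r}{8} + \frac{9 D}{8}\right) = -4 + \frac{r}{8} + \frac{9 D}{8}$)
$-37276 + t{\left(73,-181 \right)} = -37276 + \left(-4 + \frac{1}{8} \left(-181\right) + \frac{9}{8} \cdot 73\right) = -37276 - - \frac{111}{2} = -37276 + \frac{111}{2} = - \frac{74441}{2}$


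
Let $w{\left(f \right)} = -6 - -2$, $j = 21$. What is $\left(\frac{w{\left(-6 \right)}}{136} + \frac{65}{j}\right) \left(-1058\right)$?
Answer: $- \frac{1157981}{357} \approx -3243.6$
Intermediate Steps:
$w{\left(f \right)} = -4$ ($w{\left(f \right)} = -6 + 2 = -4$)
$\left(\frac{w{\left(-6 \right)}}{136} + \frac{65}{j}\right) \left(-1058\right) = \left(- \frac{4}{136} + \frac{65}{21}\right) \left(-1058\right) = \left(\left(-4\right) \frac{1}{136} + 65 \cdot \frac{1}{21}\right) \left(-1058\right) = \left(- \frac{1}{34} + \frac{65}{21}\right) \left(-1058\right) = \frac{2189}{714} \left(-1058\right) = - \frac{1157981}{357}$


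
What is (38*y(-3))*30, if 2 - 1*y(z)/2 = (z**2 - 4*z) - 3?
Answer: -36480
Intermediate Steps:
y(z) = 10 - 2*z**2 + 8*z (y(z) = 4 - 2*((z**2 - 4*z) - 3) = 4 - 2*(-3 + z**2 - 4*z) = 4 + (6 - 2*z**2 + 8*z) = 10 - 2*z**2 + 8*z)
(38*y(-3))*30 = (38*(10 - 2*(-3)**2 + 8*(-3)))*30 = (38*(10 - 2*9 - 24))*30 = (38*(10 - 18 - 24))*30 = (38*(-32))*30 = -1216*30 = -36480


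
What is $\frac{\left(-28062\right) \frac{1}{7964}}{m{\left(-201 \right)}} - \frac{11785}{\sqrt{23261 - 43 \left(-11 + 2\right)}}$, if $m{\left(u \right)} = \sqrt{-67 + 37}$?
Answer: $- \frac{11785 \sqrt{1478}}{5912} + \frac{4677 i \sqrt{30}}{39820} \approx -76.636 + 0.64332 i$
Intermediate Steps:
$m{\left(u \right)} = i \sqrt{30}$ ($m{\left(u \right)} = \sqrt{-30} = i \sqrt{30}$)
$\frac{\left(-28062\right) \frac{1}{7964}}{m{\left(-201 \right)}} - \frac{11785}{\sqrt{23261 - 43 \left(-11 + 2\right)}} = \frac{\left(-28062\right) \frac{1}{7964}}{i \sqrt{30}} - \frac{11785}{\sqrt{23261 - 43 \left(-11 + 2\right)}} = \left(-28062\right) \frac{1}{7964} \left(- \frac{i \sqrt{30}}{30}\right) - \frac{11785}{\sqrt{23261 - -387}} = - \frac{14031 \left(- \frac{i \sqrt{30}}{30}\right)}{3982} - \frac{11785}{\sqrt{23261 + 387}} = \frac{4677 i \sqrt{30}}{39820} - \frac{11785}{\sqrt{23648}} = \frac{4677 i \sqrt{30}}{39820} - \frac{11785}{4 \sqrt{1478}} = \frac{4677 i \sqrt{30}}{39820} - 11785 \frac{\sqrt{1478}}{5912} = \frac{4677 i \sqrt{30}}{39820} - \frac{11785 \sqrt{1478}}{5912} = - \frac{11785 \sqrt{1478}}{5912} + \frac{4677 i \sqrt{30}}{39820}$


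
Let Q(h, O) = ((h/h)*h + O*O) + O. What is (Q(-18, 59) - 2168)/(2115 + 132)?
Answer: 1354/2247 ≈ 0.60258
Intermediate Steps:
Q(h, O) = O + h + O² (Q(h, O) = (1*h + O²) + O = (h + O²) + O = O + h + O²)
(Q(-18, 59) - 2168)/(2115 + 132) = ((59 - 18 + 59²) - 2168)/(2115 + 132) = ((59 - 18 + 3481) - 2168)/2247 = (3522 - 2168)*(1/2247) = 1354*(1/2247) = 1354/2247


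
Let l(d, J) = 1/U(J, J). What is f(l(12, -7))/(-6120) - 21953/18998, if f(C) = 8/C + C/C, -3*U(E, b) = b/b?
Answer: -40296209/34880328 ≈ -1.1553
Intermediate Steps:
U(E, b) = -1/3 (U(E, b) = -b/(3*b) = -1/3*1 = -1/3)
l(d, J) = -3 (l(d, J) = 1/(-1/3) = -3)
f(C) = 1 + 8/C (f(C) = 8/C + 1 = 1 + 8/C)
f(l(12, -7))/(-6120) - 21953/18998 = ((8 - 3)/(-3))/(-6120) - 21953/18998 = -1/3*5*(-1/6120) - 21953*1/18998 = -5/3*(-1/6120) - 21953/18998 = 1/3672 - 21953/18998 = -40296209/34880328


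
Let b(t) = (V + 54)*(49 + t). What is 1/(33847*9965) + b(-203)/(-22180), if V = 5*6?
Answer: 218156168723/374049458695 ≈ 0.58323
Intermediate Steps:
V = 30
b(t) = 4116 + 84*t (b(t) = (30 + 54)*(49 + t) = 84*(49 + t) = 4116 + 84*t)
1/(33847*9965) + b(-203)/(-22180) = 1/(33847*9965) + (4116 + 84*(-203))/(-22180) = (1/33847)*(1/9965) + (4116 - 17052)*(-1/22180) = 1/337285355 - 12936*(-1/22180) = 1/337285355 + 3234/5545 = 218156168723/374049458695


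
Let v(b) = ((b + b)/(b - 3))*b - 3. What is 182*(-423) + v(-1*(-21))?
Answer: -76940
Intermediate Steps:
v(b) = -3 + 2*b²/(-3 + b) (v(b) = ((2*b)/(-3 + b))*b - 3 = (2*b/(-3 + b))*b - 3 = 2*b²/(-3 + b) - 3 = -3 + 2*b²/(-3 + b))
182*(-423) + v(-1*(-21)) = 182*(-423) + (9 - (-3)*(-21) + 2*(-1*(-21))²)/(-3 - 1*(-21)) = -76986 + (9 - 3*21 + 2*21²)/(-3 + 21) = -76986 + (9 - 63 + 2*441)/18 = -76986 + (9 - 63 + 882)/18 = -76986 + (1/18)*828 = -76986 + 46 = -76940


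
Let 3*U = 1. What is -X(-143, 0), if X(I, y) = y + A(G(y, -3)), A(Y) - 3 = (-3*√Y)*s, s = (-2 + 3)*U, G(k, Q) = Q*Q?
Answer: 0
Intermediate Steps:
U = ⅓ (U = (⅓)*1 = ⅓ ≈ 0.33333)
G(k, Q) = Q²
s = ⅓ (s = (-2 + 3)*(⅓) = 1*(⅓) = ⅓ ≈ 0.33333)
A(Y) = 3 - √Y (A(Y) = 3 - 3*√Y*(⅓) = 3 - √Y)
X(I, y) = y (X(I, y) = y + (3 - √((-3)²)) = y + (3 - √9) = y + (3 - 1*3) = y + (3 - 3) = y + 0 = y)
-X(-143, 0) = -1*0 = 0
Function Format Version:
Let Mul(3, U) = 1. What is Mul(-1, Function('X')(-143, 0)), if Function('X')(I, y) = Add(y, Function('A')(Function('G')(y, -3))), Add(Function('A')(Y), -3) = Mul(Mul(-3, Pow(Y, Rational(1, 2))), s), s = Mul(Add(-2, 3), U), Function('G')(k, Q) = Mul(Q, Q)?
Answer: 0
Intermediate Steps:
U = Rational(1, 3) (U = Mul(Rational(1, 3), 1) = Rational(1, 3) ≈ 0.33333)
Function('G')(k, Q) = Pow(Q, 2)
s = Rational(1, 3) (s = Mul(Add(-2, 3), Rational(1, 3)) = Mul(1, Rational(1, 3)) = Rational(1, 3) ≈ 0.33333)
Function('A')(Y) = Add(3, Mul(-1, Pow(Y, Rational(1, 2)))) (Function('A')(Y) = Add(3, Mul(Mul(-3, Pow(Y, Rational(1, 2))), Rational(1, 3))) = Add(3, Mul(-1, Pow(Y, Rational(1, 2)))))
Function('X')(I, y) = y (Function('X')(I, y) = Add(y, Add(3, Mul(-1, Pow(Pow(-3, 2), Rational(1, 2))))) = Add(y, Add(3, Mul(-1, Pow(9, Rational(1, 2))))) = Add(y, Add(3, Mul(-1, 3))) = Add(y, Add(3, -3)) = Add(y, 0) = y)
Mul(-1, Function('X')(-143, 0)) = Mul(-1, 0) = 0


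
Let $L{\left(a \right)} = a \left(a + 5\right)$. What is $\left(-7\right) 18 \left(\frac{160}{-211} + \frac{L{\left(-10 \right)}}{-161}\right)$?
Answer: $\frac{653580}{4853} \approx 134.68$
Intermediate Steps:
$L{\left(a \right)} = a \left(5 + a\right)$
$\left(-7\right) 18 \left(\frac{160}{-211} + \frac{L{\left(-10 \right)}}{-161}\right) = \left(-7\right) 18 \left(\frac{160}{-211} + \frac{\left(-10\right) \left(5 - 10\right)}{-161}\right) = - 126 \left(160 \left(- \frac{1}{211}\right) + \left(-10\right) \left(-5\right) \left(- \frac{1}{161}\right)\right) = - 126 \left(- \frac{160}{211} + 50 \left(- \frac{1}{161}\right)\right) = - 126 \left(- \frac{160}{211} - \frac{50}{161}\right) = \left(-126\right) \left(- \frac{36310}{33971}\right) = \frac{653580}{4853}$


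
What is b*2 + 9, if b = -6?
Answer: -3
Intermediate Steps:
b*2 + 9 = -6*2 + 9 = -12 + 9 = -3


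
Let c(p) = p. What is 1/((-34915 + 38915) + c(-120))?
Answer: 1/3880 ≈ 0.00025773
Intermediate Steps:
1/((-34915 + 38915) + c(-120)) = 1/((-34915 + 38915) - 120) = 1/(4000 - 120) = 1/3880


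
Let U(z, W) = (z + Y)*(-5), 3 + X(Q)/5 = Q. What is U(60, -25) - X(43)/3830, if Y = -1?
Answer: -113005/383 ≈ -295.05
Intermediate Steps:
X(Q) = -15 + 5*Q
U(z, W) = 5 - 5*z (U(z, W) = (z - 1)*(-5) = (-1 + z)*(-5) = 5 - 5*z)
U(60, -25) - X(43)/3830 = (5 - 5*60) - (-15 + 5*43)/3830 = (5 - 300) - (-15 + 215)/3830 = -295 - 200/3830 = -295 - 1*20/383 = -295 - 20/383 = -113005/383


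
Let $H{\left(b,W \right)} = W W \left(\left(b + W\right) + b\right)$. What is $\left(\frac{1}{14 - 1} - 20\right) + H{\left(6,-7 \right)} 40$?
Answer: $\frac{127141}{13} \approx 9780.1$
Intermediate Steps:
$H{\left(b,W \right)} = W^{2} \left(W + 2 b\right)$ ($H{\left(b,W \right)} = W^{2} \left(\left(W + b\right) + b\right) = W^{2} \left(W + 2 b\right)$)
$\left(\frac{1}{14 - 1} - 20\right) + H{\left(6,-7 \right)} 40 = \left(\frac{1}{14 - 1} - 20\right) + \left(-7\right)^{2} \left(-7 + 2 \cdot 6\right) 40 = \left(\frac{1}{13} - 20\right) + 49 \left(-7 + 12\right) 40 = \left(\frac{1}{13} - 20\right) + 49 \cdot 5 \cdot 40 = - \frac{259}{13} + 245 \cdot 40 = - \frac{259}{13} + 9800 = \frac{127141}{13}$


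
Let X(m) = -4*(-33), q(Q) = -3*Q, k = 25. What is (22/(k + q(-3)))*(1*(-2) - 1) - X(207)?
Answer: -2277/17 ≈ -133.94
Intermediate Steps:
X(m) = 132
(22/(k + q(-3)))*(1*(-2) - 1) - X(207) = (22/(25 - 3*(-3)))*(1*(-2) - 1) - 1*132 = (22/(25 + 9))*(-2 - 1) - 132 = (22/34)*(-3) - 132 = ((1/34)*22)*(-3) - 132 = (11/17)*(-3) - 132 = -33/17 - 132 = -2277/17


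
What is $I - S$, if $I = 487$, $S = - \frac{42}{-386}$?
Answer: $\frac{93970}{193} \approx 486.89$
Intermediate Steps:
$S = \frac{21}{193}$ ($S = \left(-42\right) \left(- \frac{1}{386}\right) = \frac{21}{193} \approx 0.10881$)
$I - S = 487 - \frac{21}{193} = \frac{93970}{193}$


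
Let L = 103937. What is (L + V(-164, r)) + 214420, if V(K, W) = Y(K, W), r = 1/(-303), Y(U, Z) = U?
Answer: 318193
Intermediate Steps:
r = -1/303 ≈ -0.0033003
V(K, W) = K
(L + V(-164, r)) + 214420 = (103937 - 164) + 214420 = 103773 + 214420 = 318193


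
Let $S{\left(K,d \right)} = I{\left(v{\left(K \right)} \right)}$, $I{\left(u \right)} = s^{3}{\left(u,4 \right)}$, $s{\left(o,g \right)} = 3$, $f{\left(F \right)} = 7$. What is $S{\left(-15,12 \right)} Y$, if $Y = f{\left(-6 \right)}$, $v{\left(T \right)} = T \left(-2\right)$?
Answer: $189$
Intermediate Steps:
$v{\left(T \right)} = - 2 T$
$I{\left(u \right)} = 27$ ($I{\left(u \right)} = 3^{3} = 27$)
$S{\left(K,d \right)} = 27$
$Y = 7$
$S{\left(-15,12 \right)} Y = 27 \cdot 7 = 189$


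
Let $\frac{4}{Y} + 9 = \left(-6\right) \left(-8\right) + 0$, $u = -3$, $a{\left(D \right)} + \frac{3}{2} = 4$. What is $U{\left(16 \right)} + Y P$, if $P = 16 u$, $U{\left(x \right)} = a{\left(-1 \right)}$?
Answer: $- \frac{63}{26} \approx -2.4231$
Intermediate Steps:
$a{\left(D \right)} = \frac{5}{2}$ ($a{\left(D \right)} = - \frac{3}{2} + 4 = \frac{5}{2}$)
$U{\left(x \right)} = \frac{5}{2}$
$Y = \frac{4}{39}$ ($Y = \frac{4}{-9 + \left(\left(-6\right) \left(-8\right) + 0\right)} = \frac{4}{-9 + \left(48 + 0\right)} = \frac{4}{-9 + 48} = \frac{4}{39} \approx 0.10256$)
$P = -48$ ($P = 16 \left(-3\right) = -48$)
$U{\left(16 \right)} + Y P = \frac{5}{2} + \frac{4}{39} \left(-48\right) = \frac{5}{2} - \frac{64}{13} = - \frac{63}{26}$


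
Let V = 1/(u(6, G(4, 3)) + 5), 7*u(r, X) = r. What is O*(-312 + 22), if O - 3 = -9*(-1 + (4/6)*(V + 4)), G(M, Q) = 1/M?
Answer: 154860/41 ≈ 3777.1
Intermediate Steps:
u(r, X) = r/7
V = 7/41 (V = 1/((1/7)*6 + 5) = 1/(6/7 + 5) = 1/(41/7) = 7/41 ≈ 0.17073)
O = -534/41 (O = 3 - 9*(-1 + (4/6)*(7/41 + 4)) = 3 - 9*(-1 + (4*(1/6))*(171/41)) = 3 - 9*(-1 + (2/3)*(171/41)) = 3 - 9*(-1 + 114/41) = 3 - 9*73/41 = 3 - 657/41 = -534/41 ≈ -13.024)
O*(-312 + 22) = -534*(-312 + 22)/41 = -534/41*(-290) = 154860/41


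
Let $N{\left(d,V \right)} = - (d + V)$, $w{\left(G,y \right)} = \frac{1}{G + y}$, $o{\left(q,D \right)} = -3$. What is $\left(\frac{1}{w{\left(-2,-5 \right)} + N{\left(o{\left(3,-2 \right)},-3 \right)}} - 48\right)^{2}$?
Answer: $\frac{3845521}{1681} \approx 2287.6$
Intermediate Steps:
$N{\left(d,V \right)} = - V - d$ ($N{\left(d,V \right)} = - (V + d) = - V - d$)
$\left(\frac{1}{w{\left(-2,-5 \right)} + N{\left(o{\left(3,-2 \right)},-3 \right)}} - 48\right)^{2} = \left(\frac{1}{\frac{1}{-2 - 5} - -6} - 48\right)^{2} = \left(\frac{1}{\frac{1}{-7} + \left(3 + 3\right)} - 48\right)^{2} = \left(\frac{1}{- \frac{1}{7} + 6} - 48\right)^{2} = \left(\frac{1}{\frac{41}{7}} - 48\right)^{2} = \left(\frac{7}{41} - 48\right)^{2} = \left(- \frac{1961}{41}\right)^{2} = \frac{3845521}{1681}$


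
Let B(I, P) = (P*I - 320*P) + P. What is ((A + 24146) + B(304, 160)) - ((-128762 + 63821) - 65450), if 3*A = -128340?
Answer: 109357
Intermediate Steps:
A = -42780 (A = (⅓)*(-128340) = -42780)
B(I, P) = -319*P + I*P (B(I, P) = (I*P - 320*P) + P = (-320*P + I*P) + P = -319*P + I*P)
((A + 24146) + B(304, 160)) - ((-128762 + 63821) - 65450) = ((-42780 + 24146) + 160*(-319 + 304)) - ((-128762 + 63821) - 65450) = (-18634 + 160*(-15)) - (-64941 - 65450) = (-18634 - 2400) - 1*(-130391) = -21034 + 130391 = 109357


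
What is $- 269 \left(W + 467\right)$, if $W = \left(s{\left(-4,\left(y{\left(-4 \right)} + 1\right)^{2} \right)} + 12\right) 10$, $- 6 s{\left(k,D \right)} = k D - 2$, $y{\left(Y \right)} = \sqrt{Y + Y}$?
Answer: $- \frac{438739}{3} - \frac{21520 i \sqrt{2}}{3} \approx -1.4625 \cdot 10^{5} - 10145.0 i$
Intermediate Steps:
$y{\left(Y \right)} = \sqrt{2} \sqrt{Y}$ ($y{\left(Y \right)} = \sqrt{2 Y} = \sqrt{2} \sqrt{Y}$)
$s{\left(k,D \right)} = \frac{1}{3} - \frac{D k}{6}$ ($s{\left(k,D \right)} = - \frac{k D - 2}{6} = - \frac{D k - 2}{6} = - \frac{-2 + D k}{6} = \frac{1}{3} - \frac{D k}{6}$)
$W = \frac{370}{3} + \frac{20 \left(1 + 2 i \sqrt{2}\right)^{2}}{3}$ ($W = \left(\left(\frac{1}{3} - \frac{1}{6} \left(\sqrt{2} \sqrt{-4} + 1\right)^{2} \left(-4\right)\right) + 12\right) 10 = \left(\left(\frac{1}{3} - \frac{1}{6} \left(\sqrt{2} \cdot 2 i + 1\right)^{2} \left(-4\right)\right) + 12\right) 10 = \left(\left(\frac{1}{3} - \frac{1}{6} \left(2 i \sqrt{2} + 1\right)^{2} \left(-4\right)\right) + 12\right) 10 = \left(\left(\frac{1}{3} - \frac{1}{6} \left(1 + 2 i \sqrt{2}\right)^{2} \left(-4\right)\right) + 12\right) 10 = \left(\left(\frac{1}{3} + \frac{2 \left(1 + 2 i \sqrt{2}\right)^{2}}{3}\right) + 12\right) 10 = \left(\frac{37}{3} + \frac{2 \left(1 + 2 i \sqrt{2}\right)^{2}}{3}\right) 10 = \frac{370}{3} + \frac{20 \left(1 + 2 i \sqrt{2}\right)^{2}}{3} \approx 76.667 + 37.712 i$)
$- 269 \left(W + 467\right) = - 269 \left(\left(\frac{230}{3} + \frac{80 i \sqrt{2}}{3}\right) + 467\right) = - 269 \left(\frac{1631}{3} + \frac{80 i \sqrt{2}}{3}\right) = - \frac{438739}{3} - \frac{21520 i \sqrt{2}}{3}$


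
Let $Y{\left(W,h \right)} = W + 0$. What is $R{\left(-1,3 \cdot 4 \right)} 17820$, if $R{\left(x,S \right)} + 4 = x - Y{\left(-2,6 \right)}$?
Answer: $-53460$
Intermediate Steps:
$Y{\left(W,h \right)} = W$
$R{\left(x,S \right)} = -2 + x$ ($R{\left(x,S \right)} = -4 + \left(x - -2\right) = -4 + \left(x + 2\right) = -4 + \left(2 + x\right) = -2 + x$)
$R{\left(-1,3 \cdot 4 \right)} 17820 = \left(-2 - 1\right) 17820 = \left(-3\right) 17820 = -53460$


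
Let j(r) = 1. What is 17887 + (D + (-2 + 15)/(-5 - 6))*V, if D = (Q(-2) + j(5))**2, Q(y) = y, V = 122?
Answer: 196513/11 ≈ 17865.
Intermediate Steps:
D = 1 (D = (-2 + 1)**2 = (-1)**2 = 1)
17887 + (D + (-2 + 15)/(-5 - 6))*V = 17887 + (1 + (-2 + 15)/(-5 - 6))*122 = 17887 + (1 + 13/(-11))*122 = 17887 + (1 + 13*(-1/11))*122 = 17887 + (1 - 13/11)*122 = 17887 - 2/11*122 = 17887 - 244/11 = 196513/11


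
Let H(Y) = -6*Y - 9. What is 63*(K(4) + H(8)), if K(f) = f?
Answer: -3339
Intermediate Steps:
H(Y) = -9 - 6*Y
63*(K(4) + H(8)) = 63*(4 + (-9 - 6*8)) = 63*(4 + (-9 - 48)) = 63*(4 - 57) = 63*(-53) = -3339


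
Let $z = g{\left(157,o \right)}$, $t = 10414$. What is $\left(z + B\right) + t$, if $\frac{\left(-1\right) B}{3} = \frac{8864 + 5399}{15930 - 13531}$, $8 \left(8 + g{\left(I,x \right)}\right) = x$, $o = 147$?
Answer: $\frac{199722293}{19192} \approx 10407.0$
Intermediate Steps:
$g{\left(I,x \right)} = -8 + \frac{x}{8}$
$z = \frac{83}{8}$ ($z = -8 + \frac{1}{8} \cdot 147 = -8 + \frac{147}{8} = \frac{83}{8} \approx 10.375$)
$B = - \frac{42789}{2399}$ ($B = - 3 \frac{8864 + 5399}{15930 - 13531} = - 3 \cdot \frac{14263}{2399} = - 3 \cdot 14263 \cdot \frac{1}{2399} = \left(-3\right) \frac{14263}{2399} = - \frac{42789}{2399} \approx -17.836$)
$\left(z + B\right) + t = \left(\frac{83}{8} - \frac{42789}{2399}\right) + 10414 = - \frac{143195}{19192} + 10414 = \frac{199722293}{19192}$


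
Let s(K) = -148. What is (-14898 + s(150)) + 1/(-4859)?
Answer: -73108515/4859 ≈ -15046.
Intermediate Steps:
(-14898 + s(150)) + 1/(-4859) = (-14898 - 148) + 1/(-4859) = -15046 - 1/4859 = -73108515/4859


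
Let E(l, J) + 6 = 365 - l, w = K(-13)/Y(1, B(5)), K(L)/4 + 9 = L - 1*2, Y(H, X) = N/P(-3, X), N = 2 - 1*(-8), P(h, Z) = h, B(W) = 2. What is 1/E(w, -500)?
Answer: 5/1651 ≈ 0.0030285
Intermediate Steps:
N = 10 (N = 2 + 8 = 10)
Y(H, X) = -10/3 (Y(H, X) = 10/(-3) = 10*(-⅓) = -10/3)
K(L) = -44 + 4*L (K(L) = -36 + 4*(L - 1*2) = -36 + 4*(L - 2) = -36 + 4*(-2 + L) = -36 + (-8 + 4*L) = -44 + 4*L)
w = 144/5 (w = (-44 + 4*(-13))/(-10/3) = (-44 - 52)*(-3/10) = -96*(-3/10) = 144/5 ≈ 28.800)
E(l, J) = 359 - l (E(l, J) = -6 + (365 - l) = 359 - l)
1/E(w, -500) = 1/(359 - 1*144/5) = 1/(359 - 144/5) = 1/(1651/5) = 5/1651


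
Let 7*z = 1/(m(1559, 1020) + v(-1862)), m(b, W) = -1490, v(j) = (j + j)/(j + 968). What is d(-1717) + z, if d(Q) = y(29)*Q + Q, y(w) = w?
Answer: -239479056207/4649176 ≈ -51510.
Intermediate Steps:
v(j) = 2*j/(968 + j) (v(j) = (2*j)/(968 + j) = 2*j/(968 + j))
d(Q) = 30*Q (d(Q) = 29*Q + Q = 30*Q)
z = -447/4649176 (z = 1/(7*(-1490 + 2*(-1862)/(968 - 1862))) = 1/(7*(-1490 + 2*(-1862)/(-894))) = 1/(7*(-1490 + 2*(-1862)*(-1/894))) = 1/(7*(-1490 + 1862/447)) = 1/(7*(-664168/447)) = (⅐)*(-447/664168) = -447/4649176 ≈ -9.6146e-5)
d(-1717) + z = 30*(-1717) - 447/4649176 = -51510 - 447/4649176 = -239479056207/4649176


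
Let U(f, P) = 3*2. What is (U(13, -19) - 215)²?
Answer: 43681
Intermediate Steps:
U(f, P) = 6
(U(13, -19) - 215)² = (6 - 215)² = (-209)² = 43681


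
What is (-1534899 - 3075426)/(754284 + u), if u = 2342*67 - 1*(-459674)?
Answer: -4610325/1370872 ≈ -3.3631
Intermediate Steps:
u = 616588 (u = 156914 + 459674 = 616588)
(-1534899 - 3075426)/(754284 + u) = (-1534899 - 3075426)/(754284 + 616588) = -4610325/1370872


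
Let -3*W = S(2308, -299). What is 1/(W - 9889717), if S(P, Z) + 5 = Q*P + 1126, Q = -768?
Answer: -3/27897728 ≈ -1.0754e-7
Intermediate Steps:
S(P, Z) = 1121 - 768*P (S(P, Z) = -5 + (-768*P + 1126) = -5 + (1126 - 768*P) = 1121 - 768*P)
W = 1771423/3 (W = -(1121 - 768*2308)/3 = -(1121 - 1772544)/3 = -⅓*(-1771423) = 1771423/3 ≈ 5.9047e+5)
1/(W - 9889717) = 1/(1771423/3 - 9889717) = 1/(-27897728/3) = -3/27897728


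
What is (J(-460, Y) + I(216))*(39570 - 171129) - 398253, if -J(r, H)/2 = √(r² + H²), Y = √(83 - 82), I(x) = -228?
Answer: 29597199 + 263118*√211601 ≈ 1.5063e+8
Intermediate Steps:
Y = 1 (Y = √1 = 1)
J(r, H) = -2*√(H² + r²) (J(r, H) = -2*√(r² + H²) = -2*√(H² + r²))
(J(-460, Y) + I(216))*(39570 - 171129) - 398253 = (-2*√(1² + (-460)²) - 228)*(39570 - 171129) - 398253 = (-2*√(1 + 211600) - 228)*(-131559) - 398253 = (-2*√211601 - 228)*(-131559) - 398253 = (-228 - 2*√211601)*(-131559) - 398253 = (29995452 + 263118*√211601) - 398253 = 29597199 + 263118*√211601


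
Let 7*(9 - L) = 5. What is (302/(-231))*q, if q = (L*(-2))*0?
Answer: 0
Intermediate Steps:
L = 58/7 (L = 9 - ⅐*5 = 9 - 5/7 = 58/7 ≈ 8.2857)
q = 0 (q = ((58/7)*(-2))*0 = -116/7*0 = 0)
(302/(-231))*q = (302/(-231))*0 = (302*(-1/231))*0 = -302/231*0 = 0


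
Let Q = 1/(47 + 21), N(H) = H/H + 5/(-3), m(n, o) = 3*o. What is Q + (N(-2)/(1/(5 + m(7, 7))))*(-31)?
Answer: 109619/204 ≈ 537.35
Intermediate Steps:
N(H) = -2/3 (N(H) = 1 + 5*(-1/3) = 1 - 5/3 = -2/3)
Q = 1/68 ≈ 0.014706
Q + (N(-2)/(1/(5 + m(7, 7))))*(-31) = 1/68 - 2/(3*(1/(5 + 3*7)))*(-31) = 1/68 - 2/(3*(1/(5 + 21)))*(-31) = 1/68 - 2/(3*(1/26))*(-31) = 1/68 - 2/(3*1/26)*(-31) = 1/68 - 2/3*26*(-31) = 1/68 - 52/3*(-31) = 1/68 + 1612/3 = 109619/204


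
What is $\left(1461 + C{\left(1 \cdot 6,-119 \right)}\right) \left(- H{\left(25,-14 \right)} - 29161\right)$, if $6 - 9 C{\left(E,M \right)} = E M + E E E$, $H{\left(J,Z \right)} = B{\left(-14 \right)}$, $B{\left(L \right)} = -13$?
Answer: $-44217516$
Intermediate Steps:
$H{\left(J,Z \right)} = -13$
$C{\left(E,M \right)} = \frac{2}{3} - \frac{E^{3}}{9} - \frac{E M}{9}$ ($C{\left(E,M \right)} = \frac{2}{3} - \frac{E M + E E E}{9} = \frac{2}{3} - \frac{E M + E^{2} E}{9} = \frac{2}{3} - \frac{E M + E^{3}}{9} = \frac{2}{3} - \frac{E^{3} + E M}{9} = \frac{2}{3} - \left(\frac{E^{3}}{9} + \frac{E M}{9}\right) = \frac{2}{3} - \frac{E^{3}}{9} - \frac{E M}{9}$)
$\left(1461 + C{\left(1 \cdot 6,-119 \right)}\right) \left(- H{\left(25,-14 \right)} - 29161\right) = \left(1461 - \left(- \frac{2}{3} + 24 + \frac{1}{9} \cdot 1 \cdot 6 \left(-119\right)\right)\right) \left(\left(-1\right) \left(-13\right) - 29161\right) = \left(1461 - \left(- \frac{2}{3} + 24 - \frac{238}{3}\right)\right) \left(13 - 29161\right) = \left(1461 + \left(\frac{2}{3} - 24 + \frac{238}{3}\right)\right) \left(-29148\right) = \left(1461 + 56\right) \left(-29148\right) = 1517 \left(-29148\right) = -44217516$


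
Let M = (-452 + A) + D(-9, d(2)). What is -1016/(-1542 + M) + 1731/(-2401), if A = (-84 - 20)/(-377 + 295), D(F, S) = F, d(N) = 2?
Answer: -42048845/197052471 ≈ -0.21339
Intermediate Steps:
A = 52/41 (A = -104/(-82) = -104*(-1/82) = 52/41 ≈ 1.2683)
M = -18849/41 (M = (-452 + 52/41) - 9 = -18480/41 - 9 = -18849/41 ≈ -459.73)
-1016/(-1542 + M) + 1731/(-2401) = -1016/(-1542 - 18849/41) + 1731/(-2401) = -1016/(-82071/41) + 1731*(-1/2401) = -1016*(-41/82071) - 1731/2401 = 41656/82071 - 1731/2401 = -42048845/197052471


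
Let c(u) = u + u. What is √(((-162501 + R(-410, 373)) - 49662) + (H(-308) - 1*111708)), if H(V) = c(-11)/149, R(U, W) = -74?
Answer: I*√7191906223/149 ≈ 569.16*I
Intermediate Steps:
c(u) = 2*u
H(V) = -22/149 (H(V) = (2*(-11))/149 = -22*1/149 = -22/149)
√(((-162501 + R(-410, 373)) - 49662) + (H(-308) - 1*111708)) = √(((-162501 - 74) - 49662) + (-22/149 - 1*111708)) = √((-162575 - 49662) + (-22/149 - 111708)) = √(-212237 - 16644514/149) = √(-48267827/149) = I*√7191906223/149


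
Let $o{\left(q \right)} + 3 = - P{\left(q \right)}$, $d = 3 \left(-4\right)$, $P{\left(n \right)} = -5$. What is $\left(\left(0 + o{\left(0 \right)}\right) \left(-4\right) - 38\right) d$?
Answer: $552$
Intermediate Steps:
$d = -12$
$o{\left(q \right)} = 2$ ($o{\left(q \right)} = -3 - -5 = -3 + 5 = 2$)
$\left(\left(0 + o{\left(0 \right)}\right) \left(-4\right) - 38\right) d = \left(\left(0 + 2\right) \left(-4\right) - 38\right) \left(-12\right) = \left(2 \left(-4\right) - 38\right) \left(-12\right) = \left(-8 - 38\right) \left(-12\right) = \left(-46\right) \left(-12\right) = 552$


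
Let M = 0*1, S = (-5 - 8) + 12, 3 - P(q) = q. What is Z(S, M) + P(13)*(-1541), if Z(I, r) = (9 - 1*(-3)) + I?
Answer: 15421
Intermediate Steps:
P(q) = 3 - q
S = -1 (S = -13 + 12 = -1)
M = 0
Z(I, r) = 12 + I (Z(I, r) = (9 + 3) + I = 12 + I)
Z(S, M) + P(13)*(-1541) = (12 - 1) + (3 - 1*13)*(-1541) = 11 + (3 - 13)*(-1541) = 11 - 10*(-1541) = 11 + 15410 = 15421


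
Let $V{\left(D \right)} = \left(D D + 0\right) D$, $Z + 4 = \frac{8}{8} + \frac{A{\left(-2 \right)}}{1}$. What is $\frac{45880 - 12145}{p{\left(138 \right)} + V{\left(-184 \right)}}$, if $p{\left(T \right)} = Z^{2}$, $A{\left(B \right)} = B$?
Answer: $- \frac{11245}{2076493} \approx -0.0054154$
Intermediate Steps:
$Z = -5$ ($Z = -4 + \left(\frac{8}{8} - \frac{2}{1}\right) = -4 + \left(8 \cdot \frac{1}{8} - 2\right) = -4 + \left(1 - 2\right) = -4 - 1 = -5$)
$V{\left(D \right)} = D^{3}$ ($V{\left(D \right)} = \left(D^{2} + 0\right) D = D^{2} D = D^{3}$)
$p{\left(T \right)} = 25$ ($p{\left(T \right)} = \left(-5\right)^{2} = 25$)
$\frac{45880 - 12145}{p{\left(138 \right)} + V{\left(-184 \right)}} = \frac{45880 - 12145}{25 + \left(-184\right)^{3}} = \frac{33735}{25 - 6229504} = \frac{33735}{-6229479} = 33735 \left(- \frac{1}{6229479}\right) = - \frac{11245}{2076493}$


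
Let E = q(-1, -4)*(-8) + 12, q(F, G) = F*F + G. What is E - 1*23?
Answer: 13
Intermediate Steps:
q(F, G) = G + F**2 (q(F, G) = F**2 + G = G + F**2)
E = 36 (E = (-4 + (-1)**2)*(-8) + 12 = (-4 + 1)*(-8) + 12 = -3*(-8) + 12 = 24 + 12 = 36)
E - 1*23 = 36 - 1*23 = 36 - 23 = 13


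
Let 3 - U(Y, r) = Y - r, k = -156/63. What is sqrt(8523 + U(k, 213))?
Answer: sqrt(3854991)/21 ≈ 93.496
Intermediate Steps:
k = -52/21 (k = -156*1/63 = -52/21 ≈ -2.4762)
U(Y, r) = 3 + r - Y (U(Y, r) = 3 - (Y - r) = 3 + (r - Y) = 3 + r - Y)
sqrt(8523 + U(k, 213)) = sqrt(8523 + (3 + 213 - 1*(-52/21))) = sqrt(8523 + (3 + 213 + 52/21)) = sqrt(8523 + 4588/21) = sqrt(183571/21) = sqrt(3854991)/21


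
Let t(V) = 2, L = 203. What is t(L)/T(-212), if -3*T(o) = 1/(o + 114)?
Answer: 588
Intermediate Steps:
T(o) = -1/(3*(114 + o)) (T(o) = -1/(3*(o + 114)) = -1/(3*(114 + o)))
t(L)/T(-212) = 2/((-1/(342 + 3*(-212)))) = 2/((-1/(342 - 636))) = 2/((-1/(-294))) = 2/((-1*(-1/294))) = 2/(1/294) = 2*294 = 588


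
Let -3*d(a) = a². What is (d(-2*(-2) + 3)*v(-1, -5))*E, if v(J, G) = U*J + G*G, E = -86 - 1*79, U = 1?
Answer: 64680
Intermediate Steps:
E = -165 (E = -86 - 79 = -165)
v(J, G) = J + G² (v(J, G) = 1*J + G*G = J + G²)
d(a) = -a²/3
(d(-2*(-2) + 3)*v(-1, -5))*E = ((-(-2*(-2) + 3)²/3)*(-1 + (-5)²))*(-165) = ((-(4 + 3)²/3)*(-1 + 25))*(-165) = (-⅓*7²*24)*(-165) = (-⅓*49*24)*(-165) = -49/3*24*(-165) = -392*(-165) = 64680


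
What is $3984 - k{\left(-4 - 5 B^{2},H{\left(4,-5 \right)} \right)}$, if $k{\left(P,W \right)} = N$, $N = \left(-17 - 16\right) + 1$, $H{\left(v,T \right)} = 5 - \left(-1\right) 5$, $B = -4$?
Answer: $4016$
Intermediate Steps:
$H{\left(v,T \right)} = 10$ ($H{\left(v,T \right)} = 5 - -5 = 5 + 5 = 10$)
$N = -32$ ($N = -33 + 1 = -32$)
$k{\left(P,W \right)} = -32$
$3984 - k{\left(-4 - 5 B^{2},H{\left(4,-5 \right)} \right)} = 3984 - -32 = 3984 + 32 = 4016$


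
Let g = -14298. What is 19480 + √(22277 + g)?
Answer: 19480 + √7979 ≈ 19569.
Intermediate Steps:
19480 + √(22277 + g) = 19480 + √(22277 - 14298) = 19480 + √7979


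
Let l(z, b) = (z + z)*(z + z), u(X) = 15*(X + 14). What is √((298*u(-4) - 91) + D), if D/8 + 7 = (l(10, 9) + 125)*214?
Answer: 3*√104817 ≈ 971.26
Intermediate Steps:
u(X) = 210 + 15*X (u(X) = 15*(14 + X) = 210 + 15*X)
l(z, b) = 4*z² (l(z, b) = (2*z)*(2*z) = 4*z²)
D = 898744 (D = -56 + 8*((4*10² + 125)*214) = -56 + 8*((4*100 + 125)*214) = -56 + 8*((400 + 125)*214) = -56 + 8*(525*214) = -56 + 8*112350 = -56 + 898800 = 898744)
√((298*u(-4) - 91) + D) = √((298*(210 + 15*(-4)) - 91) + 898744) = √((298*(210 - 60) - 91) + 898744) = √((298*150 - 91) + 898744) = √((44700 - 91) + 898744) = √(44609 + 898744) = √943353 = 3*√104817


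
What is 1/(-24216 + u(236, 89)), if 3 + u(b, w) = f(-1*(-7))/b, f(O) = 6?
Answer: -118/2857839 ≈ -4.1290e-5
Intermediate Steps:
u(b, w) = -3 + 6/b
1/(-24216 + u(236, 89)) = 1/(-24216 + (-3 + 6/236)) = 1/(-24216 + (-3 + 6*(1/236))) = 1/(-24216 + (-3 + 3/118)) = 1/(-24216 - 351/118) = 1/(-2857839/118) = -118/2857839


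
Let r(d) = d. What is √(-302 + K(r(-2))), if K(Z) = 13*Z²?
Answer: 5*I*√10 ≈ 15.811*I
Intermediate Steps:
√(-302 + K(r(-2))) = √(-302 + 13*(-2)²) = √(-302 + 13*4) = √(-302 + 52) = √(-250) = 5*I*√10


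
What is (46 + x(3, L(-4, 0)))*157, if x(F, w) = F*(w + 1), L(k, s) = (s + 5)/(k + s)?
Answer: 28417/4 ≈ 7104.3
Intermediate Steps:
L(k, s) = (5 + s)/(k + s)
x(F, w) = F*(1 + w)
(46 + x(3, L(-4, 0)))*157 = (46 + 3*(1 + (5 + 0)/(-4 + 0)))*157 = (46 + 3*(1 + 5/(-4)))*157 = (46 + 3*(1 - ¼*5))*157 = (46 + 3*(1 - 5/4))*157 = (46 + 3*(-¼))*157 = (46 - ¾)*157 = (181/4)*157 = 28417/4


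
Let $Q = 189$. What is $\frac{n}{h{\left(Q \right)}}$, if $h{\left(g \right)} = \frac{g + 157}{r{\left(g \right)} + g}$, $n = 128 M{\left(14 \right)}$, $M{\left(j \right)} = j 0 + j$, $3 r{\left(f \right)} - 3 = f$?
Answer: $\frac{226688}{173} \approx 1310.3$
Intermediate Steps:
$r{\left(f \right)} = 1 + \frac{f}{3}$
$M{\left(j \right)} = j$ ($M{\left(j \right)} = 0 + j = j$)
$n = 1792$ ($n = 128 \cdot 14 = 1792$)
$h{\left(g \right)} = \frac{157 + g}{1 + \frac{4 g}{3}}$ ($h{\left(g \right)} = \frac{g + 157}{\left(1 + \frac{g}{3}\right) + g} = \frac{157 + g}{1 + \frac{4 g}{3}}$)
$\frac{n}{h{\left(Q \right)}} = \frac{1792}{3 \frac{1}{3 + 4 \cdot 189} \left(157 + 189\right)} = \frac{1792}{3 \frac{1}{3 + 756} \cdot 346} = \frac{1792}{3 \cdot \frac{1}{759} \cdot 346} = \frac{1792}{\frac{346}{253}} = 1792 \cdot \frac{253}{346} = \frac{226688}{173}$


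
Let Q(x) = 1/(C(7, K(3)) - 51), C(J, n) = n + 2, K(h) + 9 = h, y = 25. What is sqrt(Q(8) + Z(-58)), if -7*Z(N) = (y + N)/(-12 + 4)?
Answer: I*sqrt(1440670)/1540 ≈ 0.7794*I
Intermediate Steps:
K(h) = -9 + h
C(J, n) = 2 + n
Z(N) = 25/56 + N/56 (Z(N) = -(25 + N)/(7*(-12 + 4)) = -(25 + N)/(7*(-8)) = -(25 + N)*(-1)/(7*8) = -(-25/8 - N/8)/7 = 25/56 + N/56)
Q(x) = -1/55 (Q(x) = 1/((2 + (-9 + 3)) - 51) = 1/((2 - 6) - 51) = 1/(-4 - 51) = 1/(-55) = -1/55)
sqrt(Q(8) + Z(-58)) = sqrt(-1/55 + (25/56 + (1/56)*(-58))) = sqrt(-1/55 + (25/56 - 29/28)) = sqrt(-1/55 - 33/56) = sqrt(-1871/3080) = I*sqrt(1440670)/1540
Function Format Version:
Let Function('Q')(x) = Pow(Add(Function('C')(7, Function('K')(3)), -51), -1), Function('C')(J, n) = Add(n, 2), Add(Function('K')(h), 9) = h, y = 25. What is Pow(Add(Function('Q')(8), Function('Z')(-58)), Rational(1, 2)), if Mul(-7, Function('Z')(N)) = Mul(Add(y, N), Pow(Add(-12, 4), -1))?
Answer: Mul(Rational(1, 1540), I, Pow(1440670, Rational(1, 2))) ≈ Mul(0.77940, I)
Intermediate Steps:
Function('K')(h) = Add(-9, h)
Function('C')(J, n) = Add(2, n)
Function('Z')(N) = Add(Rational(25, 56), Mul(Rational(1, 56), N)) (Function('Z')(N) = Mul(Rational(-1, 7), Mul(Add(25, N), Pow(Add(-12, 4), -1))) = Mul(Rational(-1, 7), Mul(Add(25, N), Pow(-8, -1))) = Mul(Rational(-1, 7), Mul(Add(25, N), Rational(-1, 8))) = Mul(Rational(-1, 7), Add(Rational(-25, 8), Mul(Rational(-1, 8), N))) = Add(Rational(25, 56), Mul(Rational(1, 56), N)))
Function('Q')(x) = Rational(-1, 55) (Function('Q')(x) = Pow(Add(Add(2, Add(-9, 3)), -51), -1) = Pow(Add(Add(2, -6), -51), -1) = Pow(Add(-4, -51), -1) = Pow(-55, -1) = Rational(-1, 55))
Pow(Add(Function('Q')(8), Function('Z')(-58)), Rational(1, 2)) = Pow(Add(Rational(-1, 55), Add(Rational(25, 56), Mul(Rational(1, 56), -58))), Rational(1, 2)) = Pow(Add(Rational(-1, 55), Add(Rational(25, 56), Rational(-29, 28))), Rational(1, 2)) = Pow(Add(Rational(-1, 55), Rational(-33, 56)), Rational(1, 2)) = Pow(Rational(-1871, 3080), Rational(1, 2)) = Mul(Rational(1, 1540), I, Pow(1440670, Rational(1, 2)))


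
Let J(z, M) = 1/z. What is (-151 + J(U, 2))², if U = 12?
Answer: 3279721/144 ≈ 22776.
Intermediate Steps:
(-151 + J(U, 2))² = (-151 + 1/12)² = (-1811/12)² = 3279721/144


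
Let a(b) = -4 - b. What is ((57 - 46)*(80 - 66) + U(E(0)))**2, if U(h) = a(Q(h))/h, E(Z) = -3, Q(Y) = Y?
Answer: 214369/9 ≈ 23819.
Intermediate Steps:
U(h) = (-4 - h)/h
((57 - 46)*(80 - 66) + U(E(0)))**2 = ((57 - 46)*(80 - 66) + (-4 - 1*(-3))/(-3))**2 = (11*14 - (-4 + 3)/3)**2 = (154 - 1/3*(-1))**2 = (154 + 1/3)**2 = (463/3)**2 = 214369/9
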